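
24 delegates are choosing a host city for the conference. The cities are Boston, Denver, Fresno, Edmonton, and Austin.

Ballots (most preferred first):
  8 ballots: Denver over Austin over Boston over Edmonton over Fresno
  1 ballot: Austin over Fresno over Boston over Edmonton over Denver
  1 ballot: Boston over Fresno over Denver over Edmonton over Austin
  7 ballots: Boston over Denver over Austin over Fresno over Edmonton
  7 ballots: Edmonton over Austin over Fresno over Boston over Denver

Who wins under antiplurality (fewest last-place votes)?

Last-place votes: Boston 0, Denver 8, Fresno 8, Edmonton 7, Austin 1.

Boston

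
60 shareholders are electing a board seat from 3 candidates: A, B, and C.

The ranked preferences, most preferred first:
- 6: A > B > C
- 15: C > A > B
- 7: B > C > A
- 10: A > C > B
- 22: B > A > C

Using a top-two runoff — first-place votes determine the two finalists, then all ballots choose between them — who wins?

Round 1 first-place votes: A 16, B 29, C 15. B and A advance.
Runoff: B is ranked above A on 29 ballots, A above B on 31.

A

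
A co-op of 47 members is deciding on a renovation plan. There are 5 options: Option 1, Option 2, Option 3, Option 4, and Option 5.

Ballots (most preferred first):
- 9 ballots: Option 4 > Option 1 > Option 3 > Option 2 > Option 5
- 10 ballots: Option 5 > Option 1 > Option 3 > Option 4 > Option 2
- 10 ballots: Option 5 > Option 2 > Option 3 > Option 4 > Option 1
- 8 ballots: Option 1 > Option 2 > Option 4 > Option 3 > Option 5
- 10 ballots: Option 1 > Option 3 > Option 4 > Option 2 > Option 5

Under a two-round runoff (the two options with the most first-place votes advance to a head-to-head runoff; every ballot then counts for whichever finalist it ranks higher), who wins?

Round 1 first-place votes: Option 1 18, Option 2 0, Option 3 0, Option 4 9, Option 5 20. Option 5 and Option 1 advance.
Runoff: Option 5 is ranked above Option 1 on 20 ballots, Option 1 above Option 5 on 27.

Option 1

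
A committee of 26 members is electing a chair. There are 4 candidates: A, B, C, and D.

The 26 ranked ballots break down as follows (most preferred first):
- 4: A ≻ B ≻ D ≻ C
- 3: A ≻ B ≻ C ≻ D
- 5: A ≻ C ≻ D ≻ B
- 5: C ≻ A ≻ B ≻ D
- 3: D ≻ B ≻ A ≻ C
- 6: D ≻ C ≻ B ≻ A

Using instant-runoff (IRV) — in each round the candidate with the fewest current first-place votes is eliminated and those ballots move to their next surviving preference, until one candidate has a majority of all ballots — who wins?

Round 1: A 12, B 0, C 5, D 9. B eliminated.
Round 2: A 12, C 5, D 9. C eliminated.
Round 3: A 17, D 9. A has a majority (≥14).

A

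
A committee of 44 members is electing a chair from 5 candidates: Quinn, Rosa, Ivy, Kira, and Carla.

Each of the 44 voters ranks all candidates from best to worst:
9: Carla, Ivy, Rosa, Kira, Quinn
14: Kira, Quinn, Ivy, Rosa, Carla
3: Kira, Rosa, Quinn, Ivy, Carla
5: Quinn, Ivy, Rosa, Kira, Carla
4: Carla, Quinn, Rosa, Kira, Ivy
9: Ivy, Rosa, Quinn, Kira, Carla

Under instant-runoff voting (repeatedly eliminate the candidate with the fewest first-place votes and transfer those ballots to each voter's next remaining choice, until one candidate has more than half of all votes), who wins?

Ivy

Round 1: Quinn 5, Rosa 0, Ivy 9, Kira 17, Carla 13. Rosa eliminated.
Round 2: Quinn 5, Ivy 9, Kira 17, Carla 13. Quinn eliminated.
Round 3: Ivy 14, Kira 17, Carla 13. Carla eliminated.
Round 4: Ivy 23, Kira 21. Ivy has a majority (≥23).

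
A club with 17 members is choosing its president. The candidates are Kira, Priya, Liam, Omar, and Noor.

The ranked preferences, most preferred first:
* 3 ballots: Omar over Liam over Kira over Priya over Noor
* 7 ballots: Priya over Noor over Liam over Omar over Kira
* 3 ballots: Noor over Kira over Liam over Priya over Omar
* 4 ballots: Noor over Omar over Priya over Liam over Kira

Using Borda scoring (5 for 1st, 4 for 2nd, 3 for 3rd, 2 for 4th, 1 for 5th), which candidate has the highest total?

Noor

Kira: 3×3 + 7×1 + 3×4 + 4×1 = 32
Priya: 3×2 + 7×5 + 3×2 + 4×3 = 59
Liam: 3×4 + 7×3 + 3×3 + 4×2 = 50
Omar: 3×5 + 7×2 + 3×1 + 4×4 = 48
Noor: 3×1 + 7×4 + 3×5 + 4×5 = 66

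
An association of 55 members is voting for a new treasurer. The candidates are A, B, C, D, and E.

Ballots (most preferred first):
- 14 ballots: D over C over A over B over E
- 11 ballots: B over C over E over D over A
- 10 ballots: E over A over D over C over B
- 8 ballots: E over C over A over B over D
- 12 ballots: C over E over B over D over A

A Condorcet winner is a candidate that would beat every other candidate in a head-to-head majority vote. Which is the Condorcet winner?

C vs A: 45–10
C vs B: 44–11
C vs D: 31–24
C vs E: 37–18
C beats every other candidate.

C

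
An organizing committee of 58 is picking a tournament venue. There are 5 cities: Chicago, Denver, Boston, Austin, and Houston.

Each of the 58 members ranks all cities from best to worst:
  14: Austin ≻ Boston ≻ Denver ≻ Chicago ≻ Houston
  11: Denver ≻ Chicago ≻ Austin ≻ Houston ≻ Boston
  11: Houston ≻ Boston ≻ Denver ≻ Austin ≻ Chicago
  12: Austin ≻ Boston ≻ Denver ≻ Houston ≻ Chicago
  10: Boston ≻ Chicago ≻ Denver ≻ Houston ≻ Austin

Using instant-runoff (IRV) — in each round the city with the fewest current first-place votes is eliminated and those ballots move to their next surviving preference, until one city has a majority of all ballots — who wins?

Denver

Round 1: Chicago 0, Denver 11, Boston 10, Austin 26, Houston 11. Chicago eliminated.
Round 2: Denver 11, Boston 10, Austin 26, Houston 11. Boston eliminated.
Round 3: Denver 21, Austin 26, Houston 11. Houston eliminated.
Round 4: Denver 32, Austin 26. Denver has a majority (≥30).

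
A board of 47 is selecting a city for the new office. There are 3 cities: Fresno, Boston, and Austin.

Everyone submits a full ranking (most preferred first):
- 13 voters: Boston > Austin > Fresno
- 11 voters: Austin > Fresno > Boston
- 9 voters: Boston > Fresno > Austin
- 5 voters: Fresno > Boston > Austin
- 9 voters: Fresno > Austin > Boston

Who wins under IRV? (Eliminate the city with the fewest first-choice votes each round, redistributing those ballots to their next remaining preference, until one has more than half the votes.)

Round 1: Fresno 14, Boston 22, Austin 11. Austin eliminated.
Round 2: Fresno 25, Boston 22. Fresno has a majority (≥24).

Fresno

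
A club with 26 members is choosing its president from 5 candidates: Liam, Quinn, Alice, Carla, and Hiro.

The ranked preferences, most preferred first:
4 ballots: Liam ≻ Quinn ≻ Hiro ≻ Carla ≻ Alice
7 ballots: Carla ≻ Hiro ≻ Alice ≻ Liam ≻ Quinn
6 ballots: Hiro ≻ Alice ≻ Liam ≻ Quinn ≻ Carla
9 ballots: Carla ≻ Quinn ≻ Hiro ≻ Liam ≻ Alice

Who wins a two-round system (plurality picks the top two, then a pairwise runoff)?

Round 1 first-place votes: Liam 4, Quinn 0, Alice 0, Carla 16, Hiro 6. Carla and Hiro advance.
Runoff: Carla is ranked above Hiro on 16 ballots, Hiro above Carla on 10.

Carla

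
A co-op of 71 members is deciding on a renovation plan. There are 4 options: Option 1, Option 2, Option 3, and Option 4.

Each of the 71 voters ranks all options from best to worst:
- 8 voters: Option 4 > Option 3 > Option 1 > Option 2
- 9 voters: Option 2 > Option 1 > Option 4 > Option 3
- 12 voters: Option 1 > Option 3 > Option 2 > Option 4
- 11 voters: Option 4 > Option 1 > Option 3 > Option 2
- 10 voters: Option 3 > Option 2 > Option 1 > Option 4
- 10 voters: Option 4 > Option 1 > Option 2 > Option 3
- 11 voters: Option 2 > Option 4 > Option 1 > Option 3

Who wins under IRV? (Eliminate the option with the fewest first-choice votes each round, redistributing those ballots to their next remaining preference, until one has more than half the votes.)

Option 2

Round 1: Option 1 12, Option 2 20, Option 3 10, Option 4 29. Option 3 eliminated.
Round 2: Option 1 12, Option 2 30, Option 4 29. Option 1 eliminated.
Round 3: Option 2 42, Option 4 29. Option 2 has a majority (≥36).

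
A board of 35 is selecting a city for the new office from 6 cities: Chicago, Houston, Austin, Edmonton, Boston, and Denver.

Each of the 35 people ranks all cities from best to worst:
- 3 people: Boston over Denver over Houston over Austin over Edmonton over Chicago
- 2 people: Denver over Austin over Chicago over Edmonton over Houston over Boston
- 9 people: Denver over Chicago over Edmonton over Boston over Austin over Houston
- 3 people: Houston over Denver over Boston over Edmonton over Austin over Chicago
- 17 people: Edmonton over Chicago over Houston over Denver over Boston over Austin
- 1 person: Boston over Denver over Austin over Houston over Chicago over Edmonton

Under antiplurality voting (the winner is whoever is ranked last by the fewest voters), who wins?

Last-place votes: Chicago 6, Houston 9, Austin 17, Edmonton 1, Boston 2, Denver 0.

Denver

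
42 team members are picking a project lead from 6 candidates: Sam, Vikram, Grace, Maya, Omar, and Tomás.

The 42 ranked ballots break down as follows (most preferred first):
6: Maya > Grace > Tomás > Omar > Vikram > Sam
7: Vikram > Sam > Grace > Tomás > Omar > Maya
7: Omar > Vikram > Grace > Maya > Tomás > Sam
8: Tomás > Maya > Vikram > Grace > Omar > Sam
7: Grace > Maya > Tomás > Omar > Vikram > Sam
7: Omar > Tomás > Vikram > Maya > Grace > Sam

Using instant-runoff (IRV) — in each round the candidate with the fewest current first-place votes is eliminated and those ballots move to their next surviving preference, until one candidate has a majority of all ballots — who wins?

Round 1: Sam 0, Vikram 7, Grace 7, Maya 6, Omar 14, Tomás 8. Sam eliminated.
Round 2: Vikram 7, Grace 7, Maya 6, Omar 14, Tomás 8. Maya eliminated.
Round 3: Vikram 7, Grace 13, Omar 14, Tomás 8. Vikram eliminated.
Round 4: Grace 20, Omar 14, Tomás 8. Tomás eliminated.
Round 5: Grace 28, Omar 14. Grace has a majority (≥22).

Grace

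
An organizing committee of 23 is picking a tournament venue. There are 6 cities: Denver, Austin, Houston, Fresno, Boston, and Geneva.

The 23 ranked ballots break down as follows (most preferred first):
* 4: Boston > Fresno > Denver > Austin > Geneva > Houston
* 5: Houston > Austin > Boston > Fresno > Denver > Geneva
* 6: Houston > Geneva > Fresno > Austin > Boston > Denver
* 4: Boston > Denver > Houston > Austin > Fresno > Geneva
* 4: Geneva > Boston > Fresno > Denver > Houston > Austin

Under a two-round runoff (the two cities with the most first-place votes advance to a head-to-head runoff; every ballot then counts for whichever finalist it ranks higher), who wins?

Boston

Round 1 first-place votes: Denver 0, Austin 0, Houston 11, Fresno 0, Boston 8, Geneva 4. Houston and Boston advance.
Runoff: Houston is ranked above Boston on 11 ballots, Boston above Houston on 12.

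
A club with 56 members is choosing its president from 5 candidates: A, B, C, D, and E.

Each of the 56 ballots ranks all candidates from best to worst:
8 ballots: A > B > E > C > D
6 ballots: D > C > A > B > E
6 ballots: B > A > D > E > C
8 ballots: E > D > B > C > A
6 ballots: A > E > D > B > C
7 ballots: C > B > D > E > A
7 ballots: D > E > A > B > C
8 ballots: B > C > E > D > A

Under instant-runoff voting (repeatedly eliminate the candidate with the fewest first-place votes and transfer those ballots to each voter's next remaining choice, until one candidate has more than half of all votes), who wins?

B

Round 1: A 14, B 14, C 7, D 13, E 8. C eliminated.
Round 2: A 14, B 21, D 13, E 8. E eliminated.
Round 3: A 14, B 21, D 21. A eliminated.
Round 4: B 29, D 27. B has a majority (≥29).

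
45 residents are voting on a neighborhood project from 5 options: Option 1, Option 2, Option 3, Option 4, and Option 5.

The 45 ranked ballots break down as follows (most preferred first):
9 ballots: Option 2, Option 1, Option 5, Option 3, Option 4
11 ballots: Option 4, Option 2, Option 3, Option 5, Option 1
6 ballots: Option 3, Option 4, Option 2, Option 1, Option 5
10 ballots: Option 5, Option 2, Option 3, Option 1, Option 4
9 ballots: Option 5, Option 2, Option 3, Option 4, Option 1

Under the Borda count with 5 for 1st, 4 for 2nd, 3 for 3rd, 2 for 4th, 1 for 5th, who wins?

Option 1: 9×4 + 11×1 + 6×2 + 10×2 + 9×1 = 88
Option 2: 9×5 + 11×4 + 6×3 + 10×4 + 9×4 = 183
Option 3: 9×2 + 11×3 + 6×5 + 10×3 + 9×3 = 138
Option 4: 9×1 + 11×5 + 6×4 + 10×1 + 9×2 = 116
Option 5: 9×3 + 11×2 + 6×1 + 10×5 + 9×5 = 150

Option 2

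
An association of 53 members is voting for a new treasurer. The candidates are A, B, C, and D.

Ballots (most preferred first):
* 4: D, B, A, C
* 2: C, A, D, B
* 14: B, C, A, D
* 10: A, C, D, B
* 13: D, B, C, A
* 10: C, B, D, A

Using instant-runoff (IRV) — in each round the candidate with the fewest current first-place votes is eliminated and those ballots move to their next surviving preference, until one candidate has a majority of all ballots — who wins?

C

Round 1: A 10, B 14, C 12, D 17. A eliminated.
Round 2: B 14, C 22, D 17. B eliminated.
Round 3: C 36, D 17. C has a majority (≥27).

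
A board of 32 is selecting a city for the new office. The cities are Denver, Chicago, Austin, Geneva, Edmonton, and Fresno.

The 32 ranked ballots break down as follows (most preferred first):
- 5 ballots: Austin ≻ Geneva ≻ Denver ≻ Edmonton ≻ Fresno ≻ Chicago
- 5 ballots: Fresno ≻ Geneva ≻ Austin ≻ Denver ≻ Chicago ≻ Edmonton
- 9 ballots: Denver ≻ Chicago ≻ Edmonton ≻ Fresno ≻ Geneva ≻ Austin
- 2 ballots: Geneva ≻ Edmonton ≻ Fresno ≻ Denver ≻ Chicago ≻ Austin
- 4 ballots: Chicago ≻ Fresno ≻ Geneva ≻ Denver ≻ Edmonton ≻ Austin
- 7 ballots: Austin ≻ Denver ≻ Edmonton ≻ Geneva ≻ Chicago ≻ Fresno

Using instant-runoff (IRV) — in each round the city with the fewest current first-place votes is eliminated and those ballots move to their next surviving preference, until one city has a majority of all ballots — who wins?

Round 1: Denver 9, Chicago 4, Austin 12, Geneva 2, Edmonton 0, Fresno 5. Edmonton eliminated.
Round 2: Denver 9, Chicago 4, Austin 12, Geneva 2, Fresno 5. Geneva eliminated.
Round 3: Denver 9, Chicago 4, Austin 12, Fresno 7. Chicago eliminated.
Round 4: Denver 9, Austin 12, Fresno 11. Denver eliminated.
Round 5: Austin 12, Fresno 20. Fresno has a majority (≥17).

Fresno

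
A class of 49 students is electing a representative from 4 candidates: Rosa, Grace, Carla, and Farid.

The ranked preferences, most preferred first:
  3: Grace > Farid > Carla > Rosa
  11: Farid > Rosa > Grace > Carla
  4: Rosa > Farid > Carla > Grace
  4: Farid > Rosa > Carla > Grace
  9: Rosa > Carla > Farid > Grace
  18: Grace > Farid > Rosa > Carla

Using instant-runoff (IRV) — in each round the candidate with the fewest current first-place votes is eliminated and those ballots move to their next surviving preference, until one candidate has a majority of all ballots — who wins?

Round 1: Rosa 13, Grace 21, Carla 0, Farid 15. Carla eliminated.
Round 2: Rosa 13, Grace 21, Farid 15. Rosa eliminated.
Round 3: Grace 21, Farid 28. Farid has a majority (≥25).

Farid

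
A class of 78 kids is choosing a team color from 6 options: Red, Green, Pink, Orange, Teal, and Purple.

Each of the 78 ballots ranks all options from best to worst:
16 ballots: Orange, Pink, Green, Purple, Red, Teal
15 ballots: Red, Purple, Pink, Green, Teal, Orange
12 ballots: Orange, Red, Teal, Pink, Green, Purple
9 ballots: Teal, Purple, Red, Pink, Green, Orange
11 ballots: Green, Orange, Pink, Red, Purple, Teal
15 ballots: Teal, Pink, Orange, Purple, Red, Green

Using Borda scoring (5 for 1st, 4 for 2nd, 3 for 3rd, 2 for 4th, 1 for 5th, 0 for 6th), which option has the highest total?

Red: 16×1 + 15×5 + 12×4 + 9×3 + 11×2 + 15×1 = 203
Green: 16×3 + 15×2 + 12×1 + 9×1 + 11×5 + 15×0 = 154
Pink: 16×4 + 15×3 + 12×2 + 9×2 + 11×3 + 15×4 = 244
Orange: 16×5 + 15×0 + 12×5 + 9×0 + 11×4 + 15×3 = 229
Teal: 16×0 + 15×1 + 12×3 + 9×5 + 11×0 + 15×5 = 171
Purple: 16×2 + 15×4 + 12×0 + 9×4 + 11×1 + 15×2 = 169

Pink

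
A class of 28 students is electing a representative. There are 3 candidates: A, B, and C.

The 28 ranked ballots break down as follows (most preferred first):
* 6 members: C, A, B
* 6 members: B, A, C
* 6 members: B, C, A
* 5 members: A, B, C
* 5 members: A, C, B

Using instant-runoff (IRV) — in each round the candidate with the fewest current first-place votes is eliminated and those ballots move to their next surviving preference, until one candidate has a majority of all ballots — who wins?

Round 1: A 10, B 12, C 6. C eliminated.
Round 2: A 16, B 12. A has a majority (≥15).

A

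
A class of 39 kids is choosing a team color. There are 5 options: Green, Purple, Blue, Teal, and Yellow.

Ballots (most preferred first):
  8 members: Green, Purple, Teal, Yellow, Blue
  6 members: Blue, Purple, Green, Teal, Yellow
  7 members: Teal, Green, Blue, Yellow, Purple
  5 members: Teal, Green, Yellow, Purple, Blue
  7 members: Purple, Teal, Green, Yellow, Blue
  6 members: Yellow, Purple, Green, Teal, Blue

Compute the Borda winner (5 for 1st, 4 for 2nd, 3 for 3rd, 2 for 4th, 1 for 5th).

Green

Green: 8×5 + 6×3 + 7×4 + 5×4 + 7×3 + 6×3 = 145
Purple: 8×4 + 6×4 + 7×1 + 5×2 + 7×5 + 6×4 = 132
Blue: 8×1 + 6×5 + 7×3 + 5×1 + 7×1 + 6×1 = 77
Teal: 8×3 + 6×2 + 7×5 + 5×5 + 7×4 + 6×2 = 136
Yellow: 8×2 + 6×1 + 7×2 + 5×3 + 7×2 + 6×5 = 95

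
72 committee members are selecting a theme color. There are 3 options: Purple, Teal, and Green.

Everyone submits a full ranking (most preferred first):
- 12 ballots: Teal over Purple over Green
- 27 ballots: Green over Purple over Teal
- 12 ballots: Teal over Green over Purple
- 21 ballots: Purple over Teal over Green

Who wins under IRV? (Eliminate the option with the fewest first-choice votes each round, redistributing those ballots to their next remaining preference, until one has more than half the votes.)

Round 1: Purple 21, Teal 24, Green 27. Purple eliminated.
Round 2: Teal 45, Green 27. Teal has a majority (≥37).

Teal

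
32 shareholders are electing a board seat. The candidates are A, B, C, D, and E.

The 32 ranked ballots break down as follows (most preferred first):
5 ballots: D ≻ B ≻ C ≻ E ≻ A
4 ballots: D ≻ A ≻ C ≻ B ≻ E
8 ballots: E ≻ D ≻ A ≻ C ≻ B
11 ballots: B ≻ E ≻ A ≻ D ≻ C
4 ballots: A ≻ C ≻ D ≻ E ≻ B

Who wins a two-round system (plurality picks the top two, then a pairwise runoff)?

Round 1 first-place votes: A 4, B 11, C 0, D 9, E 8. B and D advance.
Runoff: B is ranked above D on 11 ballots, D above B on 21.

D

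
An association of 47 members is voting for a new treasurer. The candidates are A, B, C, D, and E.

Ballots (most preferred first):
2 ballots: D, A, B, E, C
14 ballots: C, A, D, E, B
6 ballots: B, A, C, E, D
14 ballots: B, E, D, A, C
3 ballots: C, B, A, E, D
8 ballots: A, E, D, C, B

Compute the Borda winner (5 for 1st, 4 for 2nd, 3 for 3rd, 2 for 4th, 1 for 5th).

A: 2×4 + 14×4 + 6×4 + 14×2 + 3×3 + 8×5 = 165
B: 2×3 + 14×1 + 6×5 + 14×5 + 3×4 + 8×1 = 140
C: 2×1 + 14×5 + 6×3 + 14×1 + 3×5 + 8×2 = 135
D: 2×5 + 14×3 + 6×1 + 14×3 + 3×1 + 8×3 = 127
E: 2×2 + 14×2 + 6×2 + 14×4 + 3×2 + 8×4 = 138

A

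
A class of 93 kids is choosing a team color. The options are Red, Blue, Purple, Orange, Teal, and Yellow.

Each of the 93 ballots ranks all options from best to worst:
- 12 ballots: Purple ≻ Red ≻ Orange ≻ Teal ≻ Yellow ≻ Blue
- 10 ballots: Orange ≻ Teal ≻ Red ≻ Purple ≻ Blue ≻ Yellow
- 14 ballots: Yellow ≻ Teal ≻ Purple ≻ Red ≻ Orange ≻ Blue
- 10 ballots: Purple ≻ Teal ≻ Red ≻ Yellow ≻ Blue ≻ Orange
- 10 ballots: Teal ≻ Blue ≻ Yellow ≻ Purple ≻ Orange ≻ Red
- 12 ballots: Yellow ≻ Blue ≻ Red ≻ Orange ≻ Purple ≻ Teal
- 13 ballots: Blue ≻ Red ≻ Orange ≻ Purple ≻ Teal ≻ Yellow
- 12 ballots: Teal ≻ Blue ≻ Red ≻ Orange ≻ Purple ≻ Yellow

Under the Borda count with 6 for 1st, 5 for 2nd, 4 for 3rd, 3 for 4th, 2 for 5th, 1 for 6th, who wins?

Teal

Red: 12×5 + 10×4 + 14×3 + 10×4 + 10×1 + 12×4 + 13×5 + 12×4 = 353
Blue: 12×1 + 10×2 + 14×1 + 10×2 + 10×5 + 12×5 + 13×6 + 12×5 = 314
Purple: 12×6 + 10×3 + 14×4 + 10×6 + 10×3 + 12×2 + 13×3 + 12×2 = 335
Orange: 12×4 + 10×6 + 14×2 + 10×1 + 10×2 + 12×3 + 13×4 + 12×3 = 290
Teal: 12×3 + 10×5 + 14×5 + 10×5 + 10×6 + 12×1 + 13×2 + 12×6 = 376
Yellow: 12×2 + 10×1 + 14×6 + 10×3 + 10×4 + 12×6 + 13×1 + 12×1 = 285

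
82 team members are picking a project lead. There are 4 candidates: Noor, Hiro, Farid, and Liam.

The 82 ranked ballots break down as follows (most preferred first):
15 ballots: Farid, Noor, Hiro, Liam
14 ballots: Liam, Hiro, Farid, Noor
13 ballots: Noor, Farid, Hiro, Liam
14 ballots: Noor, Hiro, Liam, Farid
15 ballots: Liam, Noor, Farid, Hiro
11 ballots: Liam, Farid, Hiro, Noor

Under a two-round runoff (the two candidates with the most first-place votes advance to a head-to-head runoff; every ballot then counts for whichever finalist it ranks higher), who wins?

Noor

Round 1 first-place votes: Noor 27, Hiro 0, Farid 15, Liam 40. Liam and Noor advance.
Runoff: Liam is ranked above Noor on 40 ballots, Noor above Liam on 42.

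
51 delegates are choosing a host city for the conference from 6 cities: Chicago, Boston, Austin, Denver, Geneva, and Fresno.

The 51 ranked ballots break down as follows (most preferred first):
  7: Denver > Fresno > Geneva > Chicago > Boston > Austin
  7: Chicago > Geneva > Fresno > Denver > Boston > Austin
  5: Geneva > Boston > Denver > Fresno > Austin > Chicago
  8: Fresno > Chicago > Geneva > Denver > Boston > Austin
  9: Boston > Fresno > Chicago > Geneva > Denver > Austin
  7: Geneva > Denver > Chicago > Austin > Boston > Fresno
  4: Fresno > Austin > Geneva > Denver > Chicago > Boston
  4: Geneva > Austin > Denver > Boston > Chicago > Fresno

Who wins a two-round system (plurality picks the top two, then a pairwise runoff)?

Round 1 first-place votes: Chicago 7, Boston 9, Austin 0, Denver 7, Geneva 16, Fresno 12. Geneva and Fresno advance.
Runoff: Geneva is ranked above Fresno on 23 ballots, Fresno above Geneva on 28.

Fresno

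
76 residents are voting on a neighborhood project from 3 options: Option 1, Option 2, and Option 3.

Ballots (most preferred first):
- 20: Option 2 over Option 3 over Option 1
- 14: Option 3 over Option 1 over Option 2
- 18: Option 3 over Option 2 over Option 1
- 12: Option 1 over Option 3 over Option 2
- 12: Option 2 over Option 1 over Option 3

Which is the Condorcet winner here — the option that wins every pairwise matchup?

Option 3

Option 3 vs Option 1: 52–24
Option 3 vs Option 2: 44–32
Option 3 beats every other option.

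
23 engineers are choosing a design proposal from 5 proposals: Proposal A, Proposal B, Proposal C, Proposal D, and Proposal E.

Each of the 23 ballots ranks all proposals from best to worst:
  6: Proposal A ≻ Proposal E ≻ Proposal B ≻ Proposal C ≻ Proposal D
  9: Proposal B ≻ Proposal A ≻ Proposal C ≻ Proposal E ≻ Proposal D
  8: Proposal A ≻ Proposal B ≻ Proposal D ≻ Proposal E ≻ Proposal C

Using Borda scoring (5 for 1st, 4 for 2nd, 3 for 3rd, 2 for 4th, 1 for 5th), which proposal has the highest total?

Proposal A

Proposal A: 6×5 + 9×4 + 8×5 = 106
Proposal B: 6×3 + 9×5 + 8×4 = 95
Proposal C: 6×2 + 9×3 + 8×1 = 47
Proposal D: 6×1 + 9×1 + 8×3 = 39
Proposal E: 6×4 + 9×2 + 8×2 = 58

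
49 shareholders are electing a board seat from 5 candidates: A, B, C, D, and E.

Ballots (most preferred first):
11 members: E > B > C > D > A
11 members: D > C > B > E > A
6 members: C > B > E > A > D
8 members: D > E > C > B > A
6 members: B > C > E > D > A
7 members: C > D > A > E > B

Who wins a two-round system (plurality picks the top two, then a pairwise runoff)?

Round 1 first-place votes: A 0, B 6, C 13, D 19, E 11. D and C advance.
Runoff: D is ranked above C on 19 ballots, C above D on 30.

C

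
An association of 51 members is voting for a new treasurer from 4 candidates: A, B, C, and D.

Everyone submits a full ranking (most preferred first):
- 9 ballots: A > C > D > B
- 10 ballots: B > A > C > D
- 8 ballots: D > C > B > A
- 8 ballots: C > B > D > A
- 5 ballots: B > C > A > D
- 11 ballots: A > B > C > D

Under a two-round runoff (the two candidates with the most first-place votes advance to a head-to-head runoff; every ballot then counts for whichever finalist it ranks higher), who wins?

B

Round 1 first-place votes: A 20, B 15, C 8, D 8. A and B advance.
Runoff: A is ranked above B on 20 ballots, B above A on 31.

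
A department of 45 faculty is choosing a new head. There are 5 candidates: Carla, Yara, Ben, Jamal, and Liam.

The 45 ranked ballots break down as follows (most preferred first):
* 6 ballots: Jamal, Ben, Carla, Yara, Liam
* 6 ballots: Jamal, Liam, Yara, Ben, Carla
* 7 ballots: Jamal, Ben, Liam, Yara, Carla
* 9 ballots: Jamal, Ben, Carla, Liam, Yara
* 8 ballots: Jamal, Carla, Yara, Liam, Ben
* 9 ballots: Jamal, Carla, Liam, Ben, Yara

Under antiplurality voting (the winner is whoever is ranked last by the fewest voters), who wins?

Jamal

Last-place votes: Carla 13, Yara 18, Ben 8, Jamal 0, Liam 6.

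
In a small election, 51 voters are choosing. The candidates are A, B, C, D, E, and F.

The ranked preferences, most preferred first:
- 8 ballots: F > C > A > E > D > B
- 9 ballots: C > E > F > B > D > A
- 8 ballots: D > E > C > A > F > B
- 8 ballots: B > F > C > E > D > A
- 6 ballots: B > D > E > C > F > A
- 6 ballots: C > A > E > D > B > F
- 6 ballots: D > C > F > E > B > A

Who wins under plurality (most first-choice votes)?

First-place votes: A 0, B 14, C 15, D 14, E 0, F 8.

C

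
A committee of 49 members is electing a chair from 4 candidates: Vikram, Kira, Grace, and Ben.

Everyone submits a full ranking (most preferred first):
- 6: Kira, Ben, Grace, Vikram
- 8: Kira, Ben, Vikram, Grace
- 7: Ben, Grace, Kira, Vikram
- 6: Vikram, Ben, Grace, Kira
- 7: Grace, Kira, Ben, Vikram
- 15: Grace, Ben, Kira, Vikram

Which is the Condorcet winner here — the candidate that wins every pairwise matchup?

Ben vs Vikram: 43–6
Ben vs Kira: 28–21
Ben vs Grace: 27–22
Ben beats every other candidate.

Ben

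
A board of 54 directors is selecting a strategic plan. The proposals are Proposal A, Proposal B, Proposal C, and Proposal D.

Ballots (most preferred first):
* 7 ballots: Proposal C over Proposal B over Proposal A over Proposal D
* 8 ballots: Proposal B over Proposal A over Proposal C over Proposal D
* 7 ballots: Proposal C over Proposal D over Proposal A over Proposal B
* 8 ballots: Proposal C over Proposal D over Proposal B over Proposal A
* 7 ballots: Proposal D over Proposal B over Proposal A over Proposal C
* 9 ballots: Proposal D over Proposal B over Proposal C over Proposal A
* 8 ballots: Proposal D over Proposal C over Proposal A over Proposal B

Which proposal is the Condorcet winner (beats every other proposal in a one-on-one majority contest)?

Proposal C vs Proposal A: 39–15
Proposal C vs Proposal B: 30–24
Proposal C vs Proposal D: 30–24
Proposal C beats every other proposal.

Proposal C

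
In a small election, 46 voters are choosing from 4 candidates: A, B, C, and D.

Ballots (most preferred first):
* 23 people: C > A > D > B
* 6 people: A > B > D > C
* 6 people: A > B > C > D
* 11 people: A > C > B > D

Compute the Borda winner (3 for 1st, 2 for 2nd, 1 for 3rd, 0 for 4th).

A: 23×2 + 6×3 + 6×3 + 11×3 = 115
B: 23×0 + 6×2 + 6×2 + 11×1 = 35
C: 23×3 + 6×0 + 6×1 + 11×2 = 97
D: 23×1 + 6×1 + 6×0 + 11×0 = 29

A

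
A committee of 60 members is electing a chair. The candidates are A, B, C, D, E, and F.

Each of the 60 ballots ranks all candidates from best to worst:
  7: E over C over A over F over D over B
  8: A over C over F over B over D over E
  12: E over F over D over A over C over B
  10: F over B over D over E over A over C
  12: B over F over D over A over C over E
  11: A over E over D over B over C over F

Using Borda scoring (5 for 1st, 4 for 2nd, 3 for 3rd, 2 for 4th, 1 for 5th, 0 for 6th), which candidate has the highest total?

F

A: 7×3 + 8×5 + 12×2 + 10×1 + 12×2 + 11×5 = 174
B: 7×0 + 8×2 + 12×0 + 10×4 + 12×5 + 11×2 = 138
C: 7×4 + 8×4 + 12×1 + 10×0 + 12×1 + 11×1 = 95
D: 7×1 + 8×1 + 12×3 + 10×3 + 12×3 + 11×3 = 150
E: 7×5 + 8×0 + 12×5 + 10×2 + 12×0 + 11×4 = 159
F: 7×2 + 8×3 + 12×4 + 10×5 + 12×4 + 11×0 = 184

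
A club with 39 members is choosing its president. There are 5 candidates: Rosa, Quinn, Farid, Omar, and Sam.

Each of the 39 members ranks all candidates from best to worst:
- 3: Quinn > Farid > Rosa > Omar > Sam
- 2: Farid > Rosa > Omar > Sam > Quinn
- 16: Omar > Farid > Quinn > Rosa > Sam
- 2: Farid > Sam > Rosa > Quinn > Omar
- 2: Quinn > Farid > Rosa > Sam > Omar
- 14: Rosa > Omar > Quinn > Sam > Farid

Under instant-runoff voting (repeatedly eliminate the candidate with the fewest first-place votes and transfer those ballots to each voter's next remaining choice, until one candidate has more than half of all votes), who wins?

Round 1: Rosa 14, Quinn 5, Farid 4, Omar 16, Sam 0. Sam eliminated.
Round 2: Rosa 14, Quinn 5, Farid 4, Omar 16. Farid eliminated.
Round 3: Rosa 18, Quinn 5, Omar 16. Quinn eliminated.
Round 4: Rosa 23, Omar 16. Rosa has a majority (≥20).

Rosa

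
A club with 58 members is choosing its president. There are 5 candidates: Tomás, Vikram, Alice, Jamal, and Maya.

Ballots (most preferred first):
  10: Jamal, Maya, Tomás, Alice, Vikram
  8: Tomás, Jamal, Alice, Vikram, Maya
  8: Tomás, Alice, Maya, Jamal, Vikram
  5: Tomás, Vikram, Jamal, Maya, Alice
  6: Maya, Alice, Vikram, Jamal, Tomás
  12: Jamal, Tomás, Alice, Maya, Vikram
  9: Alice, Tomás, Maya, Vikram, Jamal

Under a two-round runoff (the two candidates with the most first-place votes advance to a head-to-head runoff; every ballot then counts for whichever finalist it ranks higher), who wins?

Tomás

Round 1 first-place votes: Tomás 21, Vikram 0, Alice 9, Jamal 22, Maya 6. Jamal and Tomás advance.
Runoff: Jamal is ranked above Tomás on 28 ballots, Tomás above Jamal on 30.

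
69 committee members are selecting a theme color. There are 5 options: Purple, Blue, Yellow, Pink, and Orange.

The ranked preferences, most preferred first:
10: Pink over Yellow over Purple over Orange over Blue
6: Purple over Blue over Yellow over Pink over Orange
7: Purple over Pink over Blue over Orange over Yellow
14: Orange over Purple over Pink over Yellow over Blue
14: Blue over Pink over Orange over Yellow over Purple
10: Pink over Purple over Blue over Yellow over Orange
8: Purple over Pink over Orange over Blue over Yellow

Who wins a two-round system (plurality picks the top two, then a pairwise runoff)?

Round 1 first-place votes: Purple 21, Blue 14, Yellow 0, Pink 20, Orange 14. Purple and Pink advance.
Runoff: Purple is ranked above Pink on 35 ballots, Pink above Purple on 34.

Purple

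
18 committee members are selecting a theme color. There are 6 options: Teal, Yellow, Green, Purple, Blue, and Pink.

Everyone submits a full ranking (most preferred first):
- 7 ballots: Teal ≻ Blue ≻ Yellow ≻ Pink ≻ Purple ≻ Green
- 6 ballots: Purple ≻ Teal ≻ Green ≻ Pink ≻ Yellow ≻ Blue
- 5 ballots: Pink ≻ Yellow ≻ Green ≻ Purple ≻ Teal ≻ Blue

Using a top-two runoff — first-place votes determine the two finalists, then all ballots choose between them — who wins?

Purple

Round 1 first-place votes: Teal 7, Yellow 0, Green 0, Purple 6, Blue 0, Pink 5. Teal and Purple advance.
Runoff: Teal is ranked above Purple on 7 ballots, Purple above Teal on 11.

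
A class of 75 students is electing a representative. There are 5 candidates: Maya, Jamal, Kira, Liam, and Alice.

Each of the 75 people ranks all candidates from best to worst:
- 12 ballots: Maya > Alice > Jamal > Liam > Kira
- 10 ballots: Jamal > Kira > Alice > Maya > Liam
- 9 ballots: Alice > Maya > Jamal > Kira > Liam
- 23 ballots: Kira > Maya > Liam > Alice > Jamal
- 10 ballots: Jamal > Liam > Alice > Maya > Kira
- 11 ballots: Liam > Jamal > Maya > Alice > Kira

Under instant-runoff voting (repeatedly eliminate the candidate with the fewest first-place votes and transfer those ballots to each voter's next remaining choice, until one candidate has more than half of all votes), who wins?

Jamal

Round 1: Maya 12, Jamal 20, Kira 23, Liam 11, Alice 9. Alice eliminated.
Round 2: Maya 21, Jamal 20, Kira 23, Liam 11. Liam eliminated.
Round 3: Maya 21, Jamal 31, Kira 23. Maya eliminated.
Round 4: Jamal 52, Kira 23. Jamal has a majority (≥38).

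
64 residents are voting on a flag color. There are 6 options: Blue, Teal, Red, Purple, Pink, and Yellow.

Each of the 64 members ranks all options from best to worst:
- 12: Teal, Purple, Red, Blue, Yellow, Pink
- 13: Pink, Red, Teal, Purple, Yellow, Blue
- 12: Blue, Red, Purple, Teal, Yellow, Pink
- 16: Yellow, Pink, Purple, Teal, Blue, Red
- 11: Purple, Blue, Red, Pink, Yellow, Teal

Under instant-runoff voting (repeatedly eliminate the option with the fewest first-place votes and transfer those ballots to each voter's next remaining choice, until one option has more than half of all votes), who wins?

Round 1: Blue 12, Teal 12, Red 0, Purple 11, Pink 13, Yellow 16. Red eliminated.
Round 2: Blue 12, Teal 12, Purple 11, Pink 13, Yellow 16. Purple eliminated.
Round 3: Blue 23, Teal 12, Pink 13, Yellow 16. Teal eliminated.
Round 4: Blue 35, Pink 13, Yellow 16. Blue has a majority (≥33).

Blue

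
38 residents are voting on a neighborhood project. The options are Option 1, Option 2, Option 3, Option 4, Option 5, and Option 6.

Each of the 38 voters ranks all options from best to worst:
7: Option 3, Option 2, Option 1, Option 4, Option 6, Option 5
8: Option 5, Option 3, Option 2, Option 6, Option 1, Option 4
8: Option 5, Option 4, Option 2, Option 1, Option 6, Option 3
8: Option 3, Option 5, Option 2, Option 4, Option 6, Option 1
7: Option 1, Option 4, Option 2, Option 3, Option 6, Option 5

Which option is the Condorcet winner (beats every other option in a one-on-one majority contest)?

Option 3 vs Option 1: 23–15
Option 3 vs Option 2: 23–15
Option 3 vs Option 4: 23–15
Option 3 vs Option 5: 22–16
Option 3 vs Option 6: 30–8
Option 3 beats every other option.

Option 3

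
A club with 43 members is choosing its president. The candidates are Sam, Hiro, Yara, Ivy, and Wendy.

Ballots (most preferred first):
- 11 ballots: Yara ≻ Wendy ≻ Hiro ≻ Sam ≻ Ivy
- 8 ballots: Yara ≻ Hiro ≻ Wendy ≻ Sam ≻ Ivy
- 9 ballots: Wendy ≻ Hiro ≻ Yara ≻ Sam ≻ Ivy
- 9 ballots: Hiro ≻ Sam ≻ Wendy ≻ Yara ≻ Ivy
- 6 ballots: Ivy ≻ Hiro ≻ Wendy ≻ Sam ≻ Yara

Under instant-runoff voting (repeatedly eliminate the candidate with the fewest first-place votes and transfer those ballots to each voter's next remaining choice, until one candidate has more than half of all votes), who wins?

Round 1: Sam 0, Hiro 9, Yara 19, Ivy 6, Wendy 9. Sam eliminated.
Round 2: Hiro 9, Yara 19, Ivy 6, Wendy 9. Ivy eliminated.
Round 3: Hiro 15, Yara 19, Wendy 9. Wendy eliminated.
Round 4: Hiro 24, Yara 19. Hiro has a majority (≥22).

Hiro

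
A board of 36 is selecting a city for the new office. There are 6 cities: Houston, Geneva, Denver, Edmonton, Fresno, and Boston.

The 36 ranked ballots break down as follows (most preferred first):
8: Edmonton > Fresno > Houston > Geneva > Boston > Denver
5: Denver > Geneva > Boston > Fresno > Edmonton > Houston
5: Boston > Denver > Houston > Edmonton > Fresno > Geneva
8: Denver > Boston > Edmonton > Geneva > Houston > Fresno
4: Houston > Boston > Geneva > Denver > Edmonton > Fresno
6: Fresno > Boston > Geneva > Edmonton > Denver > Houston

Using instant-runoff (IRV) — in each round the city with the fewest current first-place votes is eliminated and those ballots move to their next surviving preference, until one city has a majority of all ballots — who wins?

Round 1: Houston 4, Geneva 0, Denver 13, Edmonton 8, Fresno 6, Boston 5. Geneva eliminated.
Round 2: Houston 4, Denver 13, Edmonton 8, Fresno 6, Boston 5. Houston eliminated.
Round 3: Denver 13, Edmonton 8, Fresno 6, Boston 9. Fresno eliminated.
Round 4: Denver 13, Edmonton 8, Boston 15. Edmonton eliminated.
Round 5: Denver 13, Boston 23. Boston has a majority (≥19).

Boston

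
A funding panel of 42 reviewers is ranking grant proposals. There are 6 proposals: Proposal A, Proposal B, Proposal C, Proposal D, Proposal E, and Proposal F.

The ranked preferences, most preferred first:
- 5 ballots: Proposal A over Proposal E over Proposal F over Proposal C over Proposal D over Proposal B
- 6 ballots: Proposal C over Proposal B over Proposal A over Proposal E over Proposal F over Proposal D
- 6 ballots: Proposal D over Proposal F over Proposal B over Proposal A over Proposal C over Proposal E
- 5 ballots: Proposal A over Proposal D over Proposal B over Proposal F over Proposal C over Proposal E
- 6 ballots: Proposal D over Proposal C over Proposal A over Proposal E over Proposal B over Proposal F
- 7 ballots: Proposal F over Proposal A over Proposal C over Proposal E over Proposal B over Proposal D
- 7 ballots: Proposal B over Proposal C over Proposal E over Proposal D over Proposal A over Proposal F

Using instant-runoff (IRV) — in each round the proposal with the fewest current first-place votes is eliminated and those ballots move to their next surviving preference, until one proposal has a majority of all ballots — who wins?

Round 1: Proposal A 10, Proposal B 7, Proposal C 6, Proposal D 12, Proposal E 0, Proposal F 7. Proposal E eliminated.
Round 2: Proposal A 10, Proposal B 7, Proposal C 6, Proposal D 12, Proposal F 7. Proposal C eliminated.
Round 3: Proposal A 10, Proposal B 13, Proposal D 12, Proposal F 7. Proposal F eliminated.
Round 4: Proposal A 17, Proposal B 13, Proposal D 12. Proposal D eliminated.
Round 5: Proposal A 23, Proposal B 19. Proposal A has a majority (≥22).

Proposal A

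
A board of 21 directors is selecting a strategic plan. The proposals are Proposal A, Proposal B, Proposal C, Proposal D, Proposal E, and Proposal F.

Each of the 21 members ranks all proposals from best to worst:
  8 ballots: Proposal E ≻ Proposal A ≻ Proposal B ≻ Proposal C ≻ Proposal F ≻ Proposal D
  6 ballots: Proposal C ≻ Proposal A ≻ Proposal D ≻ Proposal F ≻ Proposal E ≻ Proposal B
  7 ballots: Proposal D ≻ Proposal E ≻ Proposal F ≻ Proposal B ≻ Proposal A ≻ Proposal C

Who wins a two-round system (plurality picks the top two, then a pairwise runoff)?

Proposal D

Round 1 first-place votes: Proposal A 0, Proposal B 0, Proposal C 6, Proposal D 7, Proposal E 8, Proposal F 0. Proposal E and Proposal D advance.
Runoff: Proposal E is ranked above Proposal D on 8 ballots, Proposal D above Proposal E on 13.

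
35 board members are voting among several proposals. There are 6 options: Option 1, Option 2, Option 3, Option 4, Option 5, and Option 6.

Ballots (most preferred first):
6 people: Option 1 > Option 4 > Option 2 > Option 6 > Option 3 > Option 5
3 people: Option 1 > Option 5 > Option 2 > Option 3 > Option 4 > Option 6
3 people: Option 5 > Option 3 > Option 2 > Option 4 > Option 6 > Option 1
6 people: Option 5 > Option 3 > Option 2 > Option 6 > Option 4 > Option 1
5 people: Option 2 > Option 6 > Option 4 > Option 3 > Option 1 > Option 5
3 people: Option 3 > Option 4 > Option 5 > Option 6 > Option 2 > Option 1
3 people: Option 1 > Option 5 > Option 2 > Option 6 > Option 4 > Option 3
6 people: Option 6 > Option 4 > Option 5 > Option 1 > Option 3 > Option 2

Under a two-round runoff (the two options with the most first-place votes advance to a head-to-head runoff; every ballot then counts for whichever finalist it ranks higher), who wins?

Round 1 first-place votes: Option 1 12, Option 2 5, Option 3 3, Option 4 0, Option 5 9, Option 6 6. Option 1 and Option 5 advance.
Runoff: Option 1 is ranked above Option 5 on 17 ballots, Option 5 above Option 1 on 18.

Option 5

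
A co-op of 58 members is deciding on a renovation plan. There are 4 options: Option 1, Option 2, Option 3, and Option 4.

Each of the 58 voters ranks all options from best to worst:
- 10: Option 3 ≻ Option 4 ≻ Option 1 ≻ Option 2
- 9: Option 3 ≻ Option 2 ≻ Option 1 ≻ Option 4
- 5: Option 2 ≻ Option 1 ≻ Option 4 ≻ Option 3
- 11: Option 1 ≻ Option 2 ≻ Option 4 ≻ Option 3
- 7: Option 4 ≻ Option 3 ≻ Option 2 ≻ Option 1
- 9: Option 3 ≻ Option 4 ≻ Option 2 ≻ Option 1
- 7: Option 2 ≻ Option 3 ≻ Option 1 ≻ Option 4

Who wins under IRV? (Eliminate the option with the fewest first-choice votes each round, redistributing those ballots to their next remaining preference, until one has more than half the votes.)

Option 3

Round 1: Option 1 11, Option 2 12, Option 3 28, Option 4 7. Option 4 eliminated.
Round 2: Option 1 11, Option 2 12, Option 3 35. Option 3 has a majority (≥30).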